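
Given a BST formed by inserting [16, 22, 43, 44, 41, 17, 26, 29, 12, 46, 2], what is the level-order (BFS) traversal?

Tree insertion order: [16, 22, 43, 44, 41, 17, 26, 29, 12, 46, 2]
Tree (level-order array): [16, 12, 22, 2, None, 17, 43, None, None, None, None, 41, 44, 26, None, None, 46, None, 29]
BFS from the root, enqueuing left then right child of each popped node:
  queue [16] -> pop 16, enqueue [12, 22], visited so far: [16]
  queue [12, 22] -> pop 12, enqueue [2], visited so far: [16, 12]
  queue [22, 2] -> pop 22, enqueue [17, 43], visited so far: [16, 12, 22]
  queue [2, 17, 43] -> pop 2, enqueue [none], visited so far: [16, 12, 22, 2]
  queue [17, 43] -> pop 17, enqueue [none], visited so far: [16, 12, 22, 2, 17]
  queue [43] -> pop 43, enqueue [41, 44], visited so far: [16, 12, 22, 2, 17, 43]
  queue [41, 44] -> pop 41, enqueue [26], visited so far: [16, 12, 22, 2, 17, 43, 41]
  queue [44, 26] -> pop 44, enqueue [46], visited so far: [16, 12, 22, 2, 17, 43, 41, 44]
  queue [26, 46] -> pop 26, enqueue [29], visited so far: [16, 12, 22, 2, 17, 43, 41, 44, 26]
  queue [46, 29] -> pop 46, enqueue [none], visited so far: [16, 12, 22, 2, 17, 43, 41, 44, 26, 46]
  queue [29] -> pop 29, enqueue [none], visited so far: [16, 12, 22, 2, 17, 43, 41, 44, 26, 46, 29]
Result: [16, 12, 22, 2, 17, 43, 41, 44, 26, 46, 29]


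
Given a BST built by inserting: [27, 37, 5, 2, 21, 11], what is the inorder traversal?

Tree insertion order: [27, 37, 5, 2, 21, 11]
Tree (level-order array): [27, 5, 37, 2, 21, None, None, None, None, 11]
Inorder traversal: [2, 5, 11, 21, 27, 37]


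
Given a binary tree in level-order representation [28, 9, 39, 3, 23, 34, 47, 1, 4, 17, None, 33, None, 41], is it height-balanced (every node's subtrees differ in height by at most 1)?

Tree (level-order array): [28, 9, 39, 3, 23, 34, 47, 1, 4, 17, None, 33, None, 41]
Definition: a tree is height-balanced if, at every node, |h(left) - h(right)| <= 1 (empty subtree has height -1).
Bottom-up per-node check:
  node 1: h_left=-1, h_right=-1, diff=0 [OK], height=0
  node 4: h_left=-1, h_right=-1, diff=0 [OK], height=0
  node 3: h_left=0, h_right=0, diff=0 [OK], height=1
  node 17: h_left=-1, h_right=-1, diff=0 [OK], height=0
  node 23: h_left=0, h_right=-1, diff=1 [OK], height=1
  node 9: h_left=1, h_right=1, diff=0 [OK], height=2
  node 33: h_left=-1, h_right=-1, diff=0 [OK], height=0
  node 34: h_left=0, h_right=-1, diff=1 [OK], height=1
  node 41: h_left=-1, h_right=-1, diff=0 [OK], height=0
  node 47: h_left=0, h_right=-1, diff=1 [OK], height=1
  node 39: h_left=1, h_right=1, diff=0 [OK], height=2
  node 28: h_left=2, h_right=2, diff=0 [OK], height=3
All nodes satisfy the balance condition.
Result: Balanced


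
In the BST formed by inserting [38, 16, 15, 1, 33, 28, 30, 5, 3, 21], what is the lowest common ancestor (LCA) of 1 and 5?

Tree insertion order: [38, 16, 15, 1, 33, 28, 30, 5, 3, 21]
Tree (level-order array): [38, 16, None, 15, 33, 1, None, 28, None, None, 5, 21, 30, 3]
In a BST, the LCA of p=1, q=5 is the first node v on the
root-to-leaf path with p <= v <= q (go left if both < v, right if both > v).
Walk from root:
  at 38: both 1 and 5 < 38, go left
  at 16: both 1 and 5 < 16, go left
  at 15: both 1 and 5 < 15, go left
  at 1: 1 <= 1 <= 5, this is the LCA
LCA = 1


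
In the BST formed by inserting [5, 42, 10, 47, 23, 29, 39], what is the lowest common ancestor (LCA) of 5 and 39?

Tree insertion order: [5, 42, 10, 47, 23, 29, 39]
Tree (level-order array): [5, None, 42, 10, 47, None, 23, None, None, None, 29, None, 39]
In a BST, the LCA of p=5, q=39 is the first node v on the
root-to-leaf path with p <= v <= q (go left if both < v, right if both > v).
Walk from root:
  at 5: 5 <= 5 <= 39, this is the LCA
LCA = 5


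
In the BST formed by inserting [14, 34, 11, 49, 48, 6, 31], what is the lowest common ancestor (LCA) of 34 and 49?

Tree insertion order: [14, 34, 11, 49, 48, 6, 31]
Tree (level-order array): [14, 11, 34, 6, None, 31, 49, None, None, None, None, 48]
In a BST, the LCA of p=34, q=49 is the first node v on the
root-to-leaf path with p <= v <= q (go left if both < v, right if both > v).
Walk from root:
  at 14: both 34 and 49 > 14, go right
  at 34: 34 <= 34 <= 49, this is the LCA
LCA = 34


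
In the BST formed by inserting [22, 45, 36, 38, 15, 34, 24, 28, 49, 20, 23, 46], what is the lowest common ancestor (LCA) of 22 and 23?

Tree insertion order: [22, 45, 36, 38, 15, 34, 24, 28, 49, 20, 23, 46]
Tree (level-order array): [22, 15, 45, None, 20, 36, 49, None, None, 34, 38, 46, None, 24, None, None, None, None, None, 23, 28]
In a BST, the LCA of p=22, q=23 is the first node v on the
root-to-leaf path with p <= v <= q (go left if both < v, right if both > v).
Walk from root:
  at 22: 22 <= 22 <= 23, this is the LCA
LCA = 22


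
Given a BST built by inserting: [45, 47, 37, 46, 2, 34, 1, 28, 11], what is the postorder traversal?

Tree insertion order: [45, 47, 37, 46, 2, 34, 1, 28, 11]
Tree (level-order array): [45, 37, 47, 2, None, 46, None, 1, 34, None, None, None, None, 28, None, 11]
Postorder traversal: [1, 11, 28, 34, 2, 37, 46, 47, 45]


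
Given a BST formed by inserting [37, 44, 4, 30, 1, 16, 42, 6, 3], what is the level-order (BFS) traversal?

Tree insertion order: [37, 44, 4, 30, 1, 16, 42, 6, 3]
Tree (level-order array): [37, 4, 44, 1, 30, 42, None, None, 3, 16, None, None, None, None, None, 6]
BFS from the root, enqueuing left then right child of each popped node:
  queue [37] -> pop 37, enqueue [4, 44], visited so far: [37]
  queue [4, 44] -> pop 4, enqueue [1, 30], visited so far: [37, 4]
  queue [44, 1, 30] -> pop 44, enqueue [42], visited so far: [37, 4, 44]
  queue [1, 30, 42] -> pop 1, enqueue [3], visited so far: [37, 4, 44, 1]
  queue [30, 42, 3] -> pop 30, enqueue [16], visited so far: [37, 4, 44, 1, 30]
  queue [42, 3, 16] -> pop 42, enqueue [none], visited so far: [37, 4, 44, 1, 30, 42]
  queue [3, 16] -> pop 3, enqueue [none], visited so far: [37, 4, 44, 1, 30, 42, 3]
  queue [16] -> pop 16, enqueue [6], visited so far: [37, 4, 44, 1, 30, 42, 3, 16]
  queue [6] -> pop 6, enqueue [none], visited so far: [37, 4, 44, 1, 30, 42, 3, 16, 6]
Result: [37, 4, 44, 1, 30, 42, 3, 16, 6]


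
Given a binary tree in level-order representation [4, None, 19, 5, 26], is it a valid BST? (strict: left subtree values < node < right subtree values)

Level-order array: [4, None, 19, 5, 26]
Validate using subtree bounds (lo, hi): at each node, require lo < value < hi,
then recurse left with hi=value and right with lo=value.
Preorder trace (stopping at first violation):
  at node 4 with bounds (-inf, +inf): OK
  at node 19 with bounds (4, +inf): OK
  at node 5 with bounds (4, 19): OK
  at node 26 with bounds (19, +inf): OK
No violation found at any node.
Result: Valid BST


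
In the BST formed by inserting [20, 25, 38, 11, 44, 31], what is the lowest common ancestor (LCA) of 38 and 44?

Tree insertion order: [20, 25, 38, 11, 44, 31]
Tree (level-order array): [20, 11, 25, None, None, None, 38, 31, 44]
In a BST, the LCA of p=38, q=44 is the first node v on the
root-to-leaf path with p <= v <= q (go left if both < v, right if both > v).
Walk from root:
  at 20: both 38 and 44 > 20, go right
  at 25: both 38 and 44 > 25, go right
  at 38: 38 <= 38 <= 44, this is the LCA
LCA = 38


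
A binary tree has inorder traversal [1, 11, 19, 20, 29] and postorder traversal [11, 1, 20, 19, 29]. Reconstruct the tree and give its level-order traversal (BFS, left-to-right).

Inorder:   [1, 11, 19, 20, 29]
Postorder: [11, 1, 20, 19, 29]
Algorithm: postorder visits root last, so walk postorder right-to-left;
each value is the root of the current inorder slice — split it at that
value, recurse on the right subtree first, then the left.
Recursive splits:
  root=29; inorder splits into left=[1, 11, 19, 20], right=[]
  root=19; inorder splits into left=[1, 11], right=[20]
  root=20; inorder splits into left=[], right=[]
  root=1; inorder splits into left=[], right=[11]
  root=11; inorder splits into left=[], right=[]
Reconstructed level-order: [29, 19, 1, 20, 11]


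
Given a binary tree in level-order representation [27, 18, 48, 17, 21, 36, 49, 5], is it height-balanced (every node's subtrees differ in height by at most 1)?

Tree (level-order array): [27, 18, 48, 17, 21, 36, 49, 5]
Definition: a tree is height-balanced if, at every node, |h(left) - h(right)| <= 1 (empty subtree has height -1).
Bottom-up per-node check:
  node 5: h_left=-1, h_right=-1, diff=0 [OK], height=0
  node 17: h_left=0, h_right=-1, diff=1 [OK], height=1
  node 21: h_left=-1, h_right=-1, diff=0 [OK], height=0
  node 18: h_left=1, h_right=0, diff=1 [OK], height=2
  node 36: h_left=-1, h_right=-1, diff=0 [OK], height=0
  node 49: h_left=-1, h_right=-1, diff=0 [OK], height=0
  node 48: h_left=0, h_right=0, diff=0 [OK], height=1
  node 27: h_left=2, h_right=1, diff=1 [OK], height=3
All nodes satisfy the balance condition.
Result: Balanced


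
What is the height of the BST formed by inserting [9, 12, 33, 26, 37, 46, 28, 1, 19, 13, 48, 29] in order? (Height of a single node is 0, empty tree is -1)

Insertion order: [9, 12, 33, 26, 37, 46, 28, 1, 19, 13, 48, 29]
Tree (level-order array): [9, 1, 12, None, None, None, 33, 26, 37, 19, 28, None, 46, 13, None, None, 29, None, 48]
Compute height bottom-up (empty subtree = -1):
  height(1) = 1 + max(-1, -1) = 0
  height(13) = 1 + max(-1, -1) = 0
  height(19) = 1 + max(0, -1) = 1
  height(29) = 1 + max(-1, -1) = 0
  height(28) = 1 + max(-1, 0) = 1
  height(26) = 1 + max(1, 1) = 2
  height(48) = 1 + max(-1, -1) = 0
  height(46) = 1 + max(-1, 0) = 1
  height(37) = 1 + max(-1, 1) = 2
  height(33) = 1 + max(2, 2) = 3
  height(12) = 1 + max(-1, 3) = 4
  height(9) = 1 + max(0, 4) = 5
Height = 5


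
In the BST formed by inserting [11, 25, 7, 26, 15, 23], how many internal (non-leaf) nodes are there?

Tree built from: [11, 25, 7, 26, 15, 23]
Tree (level-order array): [11, 7, 25, None, None, 15, 26, None, 23]
Rule: An internal node has at least one child.
Per-node child counts:
  node 11: 2 child(ren)
  node 7: 0 child(ren)
  node 25: 2 child(ren)
  node 15: 1 child(ren)
  node 23: 0 child(ren)
  node 26: 0 child(ren)
Matching nodes: [11, 25, 15]
Count of internal (non-leaf) nodes: 3


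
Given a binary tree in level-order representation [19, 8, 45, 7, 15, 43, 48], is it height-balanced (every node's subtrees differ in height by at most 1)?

Tree (level-order array): [19, 8, 45, 7, 15, 43, 48]
Definition: a tree is height-balanced if, at every node, |h(left) - h(right)| <= 1 (empty subtree has height -1).
Bottom-up per-node check:
  node 7: h_left=-1, h_right=-1, diff=0 [OK], height=0
  node 15: h_left=-1, h_right=-1, diff=0 [OK], height=0
  node 8: h_left=0, h_right=0, diff=0 [OK], height=1
  node 43: h_left=-1, h_right=-1, diff=0 [OK], height=0
  node 48: h_left=-1, h_right=-1, diff=0 [OK], height=0
  node 45: h_left=0, h_right=0, diff=0 [OK], height=1
  node 19: h_left=1, h_right=1, diff=0 [OK], height=2
All nodes satisfy the balance condition.
Result: Balanced


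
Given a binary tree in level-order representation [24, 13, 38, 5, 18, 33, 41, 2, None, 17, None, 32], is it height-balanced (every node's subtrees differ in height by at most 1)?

Tree (level-order array): [24, 13, 38, 5, 18, 33, 41, 2, None, 17, None, 32]
Definition: a tree is height-balanced if, at every node, |h(left) - h(right)| <= 1 (empty subtree has height -1).
Bottom-up per-node check:
  node 2: h_left=-1, h_right=-1, diff=0 [OK], height=0
  node 5: h_left=0, h_right=-1, diff=1 [OK], height=1
  node 17: h_left=-1, h_right=-1, diff=0 [OK], height=0
  node 18: h_left=0, h_right=-1, diff=1 [OK], height=1
  node 13: h_left=1, h_right=1, diff=0 [OK], height=2
  node 32: h_left=-1, h_right=-1, diff=0 [OK], height=0
  node 33: h_left=0, h_right=-1, diff=1 [OK], height=1
  node 41: h_left=-1, h_right=-1, diff=0 [OK], height=0
  node 38: h_left=1, h_right=0, diff=1 [OK], height=2
  node 24: h_left=2, h_right=2, diff=0 [OK], height=3
All nodes satisfy the balance condition.
Result: Balanced


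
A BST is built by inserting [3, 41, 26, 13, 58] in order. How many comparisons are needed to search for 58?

Search path for 58: 3 -> 41 -> 58
Found: True
Comparisons: 3


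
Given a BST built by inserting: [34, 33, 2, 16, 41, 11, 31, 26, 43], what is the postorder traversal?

Tree insertion order: [34, 33, 2, 16, 41, 11, 31, 26, 43]
Tree (level-order array): [34, 33, 41, 2, None, None, 43, None, 16, None, None, 11, 31, None, None, 26]
Postorder traversal: [11, 26, 31, 16, 2, 33, 43, 41, 34]


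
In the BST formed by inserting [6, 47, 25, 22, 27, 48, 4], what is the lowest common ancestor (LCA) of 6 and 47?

Tree insertion order: [6, 47, 25, 22, 27, 48, 4]
Tree (level-order array): [6, 4, 47, None, None, 25, 48, 22, 27]
In a BST, the LCA of p=6, q=47 is the first node v on the
root-to-leaf path with p <= v <= q (go left if both < v, right if both > v).
Walk from root:
  at 6: 6 <= 6 <= 47, this is the LCA
LCA = 6


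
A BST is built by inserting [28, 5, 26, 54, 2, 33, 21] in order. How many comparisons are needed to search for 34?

Search path for 34: 28 -> 54 -> 33
Found: False
Comparisons: 3


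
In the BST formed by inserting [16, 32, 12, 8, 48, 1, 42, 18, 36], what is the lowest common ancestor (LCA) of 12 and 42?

Tree insertion order: [16, 32, 12, 8, 48, 1, 42, 18, 36]
Tree (level-order array): [16, 12, 32, 8, None, 18, 48, 1, None, None, None, 42, None, None, None, 36]
In a BST, the LCA of p=12, q=42 is the first node v on the
root-to-leaf path with p <= v <= q (go left if both < v, right if both > v).
Walk from root:
  at 16: 12 <= 16 <= 42, this is the LCA
LCA = 16


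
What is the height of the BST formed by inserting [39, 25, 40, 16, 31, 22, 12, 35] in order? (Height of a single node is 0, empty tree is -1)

Insertion order: [39, 25, 40, 16, 31, 22, 12, 35]
Tree (level-order array): [39, 25, 40, 16, 31, None, None, 12, 22, None, 35]
Compute height bottom-up (empty subtree = -1):
  height(12) = 1 + max(-1, -1) = 0
  height(22) = 1 + max(-1, -1) = 0
  height(16) = 1 + max(0, 0) = 1
  height(35) = 1 + max(-1, -1) = 0
  height(31) = 1 + max(-1, 0) = 1
  height(25) = 1 + max(1, 1) = 2
  height(40) = 1 + max(-1, -1) = 0
  height(39) = 1 + max(2, 0) = 3
Height = 3


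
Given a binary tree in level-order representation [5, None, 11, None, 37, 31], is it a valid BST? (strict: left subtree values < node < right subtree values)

Level-order array: [5, None, 11, None, 37, 31]
Validate using subtree bounds (lo, hi): at each node, require lo < value < hi,
then recurse left with hi=value and right with lo=value.
Preorder trace (stopping at first violation):
  at node 5 with bounds (-inf, +inf): OK
  at node 11 with bounds (5, +inf): OK
  at node 37 with bounds (11, +inf): OK
  at node 31 with bounds (11, 37): OK
No violation found at any node.
Result: Valid BST


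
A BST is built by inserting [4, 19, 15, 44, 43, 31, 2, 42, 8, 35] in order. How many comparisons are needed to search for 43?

Search path for 43: 4 -> 19 -> 44 -> 43
Found: True
Comparisons: 4


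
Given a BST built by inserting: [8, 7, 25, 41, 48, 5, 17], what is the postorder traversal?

Tree insertion order: [8, 7, 25, 41, 48, 5, 17]
Tree (level-order array): [8, 7, 25, 5, None, 17, 41, None, None, None, None, None, 48]
Postorder traversal: [5, 7, 17, 48, 41, 25, 8]


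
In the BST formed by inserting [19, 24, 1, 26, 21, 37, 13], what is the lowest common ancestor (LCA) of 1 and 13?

Tree insertion order: [19, 24, 1, 26, 21, 37, 13]
Tree (level-order array): [19, 1, 24, None, 13, 21, 26, None, None, None, None, None, 37]
In a BST, the LCA of p=1, q=13 is the first node v on the
root-to-leaf path with p <= v <= q (go left if both < v, right if both > v).
Walk from root:
  at 19: both 1 and 13 < 19, go left
  at 1: 1 <= 1 <= 13, this is the LCA
LCA = 1


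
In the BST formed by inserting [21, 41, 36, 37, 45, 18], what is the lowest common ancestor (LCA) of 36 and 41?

Tree insertion order: [21, 41, 36, 37, 45, 18]
Tree (level-order array): [21, 18, 41, None, None, 36, 45, None, 37]
In a BST, the LCA of p=36, q=41 is the first node v on the
root-to-leaf path with p <= v <= q (go left if both < v, right if both > v).
Walk from root:
  at 21: both 36 and 41 > 21, go right
  at 41: 36 <= 41 <= 41, this is the LCA
LCA = 41


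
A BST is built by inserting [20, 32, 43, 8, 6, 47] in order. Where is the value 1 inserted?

Starting tree (level order): [20, 8, 32, 6, None, None, 43, None, None, None, 47]
Insertion path: 20 -> 8 -> 6
Result: insert 1 as left child of 6
Final tree (level order): [20, 8, 32, 6, None, None, 43, 1, None, None, 47]


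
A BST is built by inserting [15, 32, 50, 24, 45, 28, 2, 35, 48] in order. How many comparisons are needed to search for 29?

Search path for 29: 15 -> 32 -> 24 -> 28
Found: False
Comparisons: 4


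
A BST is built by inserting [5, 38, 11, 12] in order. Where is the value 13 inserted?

Starting tree (level order): [5, None, 38, 11, None, None, 12]
Insertion path: 5 -> 38 -> 11 -> 12
Result: insert 13 as right child of 12
Final tree (level order): [5, None, 38, 11, None, None, 12, None, 13]


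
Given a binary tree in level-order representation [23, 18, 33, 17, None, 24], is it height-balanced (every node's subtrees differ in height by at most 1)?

Tree (level-order array): [23, 18, 33, 17, None, 24]
Definition: a tree is height-balanced if, at every node, |h(left) - h(right)| <= 1 (empty subtree has height -1).
Bottom-up per-node check:
  node 17: h_left=-1, h_right=-1, diff=0 [OK], height=0
  node 18: h_left=0, h_right=-1, diff=1 [OK], height=1
  node 24: h_left=-1, h_right=-1, diff=0 [OK], height=0
  node 33: h_left=0, h_right=-1, diff=1 [OK], height=1
  node 23: h_left=1, h_right=1, diff=0 [OK], height=2
All nodes satisfy the balance condition.
Result: Balanced


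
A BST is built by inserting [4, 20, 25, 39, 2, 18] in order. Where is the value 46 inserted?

Starting tree (level order): [4, 2, 20, None, None, 18, 25, None, None, None, 39]
Insertion path: 4 -> 20 -> 25 -> 39
Result: insert 46 as right child of 39
Final tree (level order): [4, 2, 20, None, None, 18, 25, None, None, None, 39, None, 46]


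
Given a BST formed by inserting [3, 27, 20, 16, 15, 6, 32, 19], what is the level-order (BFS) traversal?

Tree insertion order: [3, 27, 20, 16, 15, 6, 32, 19]
Tree (level-order array): [3, None, 27, 20, 32, 16, None, None, None, 15, 19, 6]
BFS from the root, enqueuing left then right child of each popped node:
  queue [3] -> pop 3, enqueue [27], visited so far: [3]
  queue [27] -> pop 27, enqueue [20, 32], visited so far: [3, 27]
  queue [20, 32] -> pop 20, enqueue [16], visited so far: [3, 27, 20]
  queue [32, 16] -> pop 32, enqueue [none], visited so far: [3, 27, 20, 32]
  queue [16] -> pop 16, enqueue [15, 19], visited so far: [3, 27, 20, 32, 16]
  queue [15, 19] -> pop 15, enqueue [6], visited so far: [3, 27, 20, 32, 16, 15]
  queue [19, 6] -> pop 19, enqueue [none], visited so far: [3, 27, 20, 32, 16, 15, 19]
  queue [6] -> pop 6, enqueue [none], visited so far: [3, 27, 20, 32, 16, 15, 19, 6]
Result: [3, 27, 20, 32, 16, 15, 19, 6]


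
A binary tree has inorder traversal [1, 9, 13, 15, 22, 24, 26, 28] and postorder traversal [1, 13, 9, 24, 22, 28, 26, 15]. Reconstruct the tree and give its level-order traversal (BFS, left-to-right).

Inorder:   [1, 9, 13, 15, 22, 24, 26, 28]
Postorder: [1, 13, 9, 24, 22, 28, 26, 15]
Algorithm: postorder visits root last, so walk postorder right-to-left;
each value is the root of the current inorder slice — split it at that
value, recurse on the right subtree first, then the left.
Recursive splits:
  root=15; inorder splits into left=[1, 9, 13], right=[22, 24, 26, 28]
  root=26; inorder splits into left=[22, 24], right=[28]
  root=28; inorder splits into left=[], right=[]
  root=22; inorder splits into left=[], right=[24]
  root=24; inorder splits into left=[], right=[]
  root=9; inorder splits into left=[1], right=[13]
  root=13; inorder splits into left=[], right=[]
  root=1; inorder splits into left=[], right=[]
Reconstructed level-order: [15, 9, 26, 1, 13, 22, 28, 24]


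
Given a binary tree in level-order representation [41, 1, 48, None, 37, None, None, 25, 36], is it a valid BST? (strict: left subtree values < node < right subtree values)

Level-order array: [41, 1, 48, None, 37, None, None, 25, 36]
Validate using subtree bounds (lo, hi): at each node, require lo < value < hi,
then recurse left with hi=value and right with lo=value.
Preorder trace (stopping at first violation):
  at node 41 with bounds (-inf, +inf): OK
  at node 1 with bounds (-inf, 41): OK
  at node 37 with bounds (1, 41): OK
  at node 25 with bounds (1, 37): OK
  at node 36 with bounds (37, 41): VIOLATION
Node 36 violates its bound: not (37 < 36 < 41).
Result: Not a valid BST


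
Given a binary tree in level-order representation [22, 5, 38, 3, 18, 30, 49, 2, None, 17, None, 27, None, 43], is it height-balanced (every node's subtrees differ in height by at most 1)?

Tree (level-order array): [22, 5, 38, 3, 18, 30, 49, 2, None, 17, None, 27, None, 43]
Definition: a tree is height-balanced if, at every node, |h(left) - h(right)| <= 1 (empty subtree has height -1).
Bottom-up per-node check:
  node 2: h_left=-1, h_right=-1, diff=0 [OK], height=0
  node 3: h_left=0, h_right=-1, diff=1 [OK], height=1
  node 17: h_left=-1, h_right=-1, diff=0 [OK], height=0
  node 18: h_left=0, h_right=-1, diff=1 [OK], height=1
  node 5: h_left=1, h_right=1, diff=0 [OK], height=2
  node 27: h_left=-1, h_right=-1, diff=0 [OK], height=0
  node 30: h_left=0, h_right=-1, diff=1 [OK], height=1
  node 43: h_left=-1, h_right=-1, diff=0 [OK], height=0
  node 49: h_left=0, h_right=-1, diff=1 [OK], height=1
  node 38: h_left=1, h_right=1, diff=0 [OK], height=2
  node 22: h_left=2, h_right=2, diff=0 [OK], height=3
All nodes satisfy the balance condition.
Result: Balanced


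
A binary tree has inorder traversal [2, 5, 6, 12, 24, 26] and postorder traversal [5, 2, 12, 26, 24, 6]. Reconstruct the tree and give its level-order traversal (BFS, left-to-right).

Inorder:   [2, 5, 6, 12, 24, 26]
Postorder: [5, 2, 12, 26, 24, 6]
Algorithm: postorder visits root last, so walk postorder right-to-left;
each value is the root of the current inorder slice — split it at that
value, recurse on the right subtree first, then the left.
Recursive splits:
  root=6; inorder splits into left=[2, 5], right=[12, 24, 26]
  root=24; inorder splits into left=[12], right=[26]
  root=26; inorder splits into left=[], right=[]
  root=12; inorder splits into left=[], right=[]
  root=2; inorder splits into left=[], right=[5]
  root=5; inorder splits into left=[], right=[]
Reconstructed level-order: [6, 2, 24, 5, 12, 26]


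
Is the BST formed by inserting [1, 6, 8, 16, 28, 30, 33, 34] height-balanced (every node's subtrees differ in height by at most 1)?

Tree (level-order array): [1, None, 6, None, 8, None, 16, None, 28, None, 30, None, 33, None, 34]
Definition: a tree is height-balanced if, at every node, |h(left) - h(right)| <= 1 (empty subtree has height -1).
Bottom-up per-node check:
  node 34: h_left=-1, h_right=-1, diff=0 [OK], height=0
  node 33: h_left=-1, h_right=0, diff=1 [OK], height=1
  node 30: h_left=-1, h_right=1, diff=2 [FAIL (|-1-1|=2 > 1)], height=2
  node 28: h_left=-1, h_right=2, diff=3 [FAIL (|-1-2|=3 > 1)], height=3
  node 16: h_left=-1, h_right=3, diff=4 [FAIL (|-1-3|=4 > 1)], height=4
  node 8: h_left=-1, h_right=4, diff=5 [FAIL (|-1-4|=5 > 1)], height=5
  node 6: h_left=-1, h_right=5, diff=6 [FAIL (|-1-5|=6 > 1)], height=6
  node 1: h_left=-1, h_right=6, diff=7 [FAIL (|-1-6|=7 > 1)], height=7
Node 30 violates the condition: |-1 - 1| = 2 > 1.
Result: Not balanced


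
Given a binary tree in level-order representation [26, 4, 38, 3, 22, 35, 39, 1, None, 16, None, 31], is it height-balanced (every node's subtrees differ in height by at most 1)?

Tree (level-order array): [26, 4, 38, 3, 22, 35, 39, 1, None, 16, None, 31]
Definition: a tree is height-balanced if, at every node, |h(left) - h(right)| <= 1 (empty subtree has height -1).
Bottom-up per-node check:
  node 1: h_left=-1, h_right=-1, diff=0 [OK], height=0
  node 3: h_left=0, h_right=-1, diff=1 [OK], height=1
  node 16: h_left=-1, h_right=-1, diff=0 [OK], height=0
  node 22: h_left=0, h_right=-1, diff=1 [OK], height=1
  node 4: h_left=1, h_right=1, diff=0 [OK], height=2
  node 31: h_left=-1, h_right=-1, diff=0 [OK], height=0
  node 35: h_left=0, h_right=-1, diff=1 [OK], height=1
  node 39: h_left=-1, h_right=-1, diff=0 [OK], height=0
  node 38: h_left=1, h_right=0, diff=1 [OK], height=2
  node 26: h_left=2, h_right=2, diff=0 [OK], height=3
All nodes satisfy the balance condition.
Result: Balanced


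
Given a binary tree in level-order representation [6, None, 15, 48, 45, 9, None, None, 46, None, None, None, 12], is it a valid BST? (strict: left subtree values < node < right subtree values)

Level-order array: [6, None, 15, 48, 45, 9, None, None, 46, None, None, None, 12]
Validate using subtree bounds (lo, hi): at each node, require lo < value < hi,
then recurse left with hi=value and right with lo=value.
Preorder trace (stopping at first violation):
  at node 6 with bounds (-inf, +inf): OK
  at node 15 with bounds (6, +inf): OK
  at node 48 with bounds (6, 15): VIOLATION
Node 48 violates its bound: not (6 < 48 < 15).
Result: Not a valid BST


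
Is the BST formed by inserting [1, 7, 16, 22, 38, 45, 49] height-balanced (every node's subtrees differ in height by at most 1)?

Tree (level-order array): [1, None, 7, None, 16, None, 22, None, 38, None, 45, None, 49]
Definition: a tree is height-balanced if, at every node, |h(left) - h(right)| <= 1 (empty subtree has height -1).
Bottom-up per-node check:
  node 49: h_left=-1, h_right=-1, diff=0 [OK], height=0
  node 45: h_left=-1, h_right=0, diff=1 [OK], height=1
  node 38: h_left=-1, h_right=1, diff=2 [FAIL (|-1-1|=2 > 1)], height=2
  node 22: h_left=-1, h_right=2, diff=3 [FAIL (|-1-2|=3 > 1)], height=3
  node 16: h_left=-1, h_right=3, diff=4 [FAIL (|-1-3|=4 > 1)], height=4
  node 7: h_left=-1, h_right=4, diff=5 [FAIL (|-1-4|=5 > 1)], height=5
  node 1: h_left=-1, h_right=5, diff=6 [FAIL (|-1-5|=6 > 1)], height=6
Node 38 violates the condition: |-1 - 1| = 2 > 1.
Result: Not balanced


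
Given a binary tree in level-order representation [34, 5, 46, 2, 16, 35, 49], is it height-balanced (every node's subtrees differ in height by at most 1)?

Tree (level-order array): [34, 5, 46, 2, 16, 35, 49]
Definition: a tree is height-balanced if, at every node, |h(left) - h(right)| <= 1 (empty subtree has height -1).
Bottom-up per-node check:
  node 2: h_left=-1, h_right=-1, diff=0 [OK], height=0
  node 16: h_left=-1, h_right=-1, diff=0 [OK], height=0
  node 5: h_left=0, h_right=0, diff=0 [OK], height=1
  node 35: h_left=-1, h_right=-1, diff=0 [OK], height=0
  node 49: h_left=-1, h_right=-1, diff=0 [OK], height=0
  node 46: h_left=0, h_right=0, diff=0 [OK], height=1
  node 34: h_left=1, h_right=1, diff=0 [OK], height=2
All nodes satisfy the balance condition.
Result: Balanced


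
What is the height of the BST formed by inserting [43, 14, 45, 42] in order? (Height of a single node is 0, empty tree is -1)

Insertion order: [43, 14, 45, 42]
Tree (level-order array): [43, 14, 45, None, 42]
Compute height bottom-up (empty subtree = -1):
  height(42) = 1 + max(-1, -1) = 0
  height(14) = 1 + max(-1, 0) = 1
  height(45) = 1 + max(-1, -1) = 0
  height(43) = 1 + max(1, 0) = 2
Height = 2


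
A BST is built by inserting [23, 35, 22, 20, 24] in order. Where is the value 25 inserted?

Starting tree (level order): [23, 22, 35, 20, None, 24]
Insertion path: 23 -> 35 -> 24
Result: insert 25 as right child of 24
Final tree (level order): [23, 22, 35, 20, None, 24, None, None, None, None, 25]


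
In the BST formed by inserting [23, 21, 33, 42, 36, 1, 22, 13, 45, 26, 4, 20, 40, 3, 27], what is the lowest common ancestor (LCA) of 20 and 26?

Tree insertion order: [23, 21, 33, 42, 36, 1, 22, 13, 45, 26, 4, 20, 40, 3, 27]
Tree (level-order array): [23, 21, 33, 1, 22, 26, 42, None, 13, None, None, None, 27, 36, 45, 4, 20, None, None, None, 40, None, None, 3]
In a BST, the LCA of p=20, q=26 is the first node v on the
root-to-leaf path with p <= v <= q (go left if both < v, right if both > v).
Walk from root:
  at 23: 20 <= 23 <= 26, this is the LCA
LCA = 23


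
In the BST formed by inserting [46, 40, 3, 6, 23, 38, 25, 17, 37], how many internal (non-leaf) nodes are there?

Tree built from: [46, 40, 3, 6, 23, 38, 25, 17, 37]
Tree (level-order array): [46, 40, None, 3, None, None, 6, None, 23, 17, 38, None, None, 25, None, None, 37]
Rule: An internal node has at least one child.
Per-node child counts:
  node 46: 1 child(ren)
  node 40: 1 child(ren)
  node 3: 1 child(ren)
  node 6: 1 child(ren)
  node 23: 2 child(ren)
  node 17: 0 child(ren)
  node 38: 1 child(ren)
  node 25: 1 child(ren)
  node 37: 0 child(ren)
Matching nodes: [46, 40, 3, 6, 23, 38, 25]
Count of internal (non-leaf) nodes: 7


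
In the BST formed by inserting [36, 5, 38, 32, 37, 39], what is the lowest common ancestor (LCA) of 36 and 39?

Tree insertion order: [36, 5, 38, 32, 37, 39]
Tree (level-order array): [36, 5, 38, None, 32, 37, 39]
In a BST, the LCA of p=36, q=39 is the first node v on the
root-to-leaf path with p <= v <= q (go left if both < v, right if both > v).
Walk from root:
  at 36: 36 <= 36 <= 39, this is the LCA
LCA = 36


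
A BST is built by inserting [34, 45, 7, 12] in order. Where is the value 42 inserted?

Starting tree (level order): [34, 7, 45, None, 12]
Insertion path: 34 -> 45
Result: insert 42 as left child of 45
Final tree (level order): [34, 7, 45, None, 12, 42]


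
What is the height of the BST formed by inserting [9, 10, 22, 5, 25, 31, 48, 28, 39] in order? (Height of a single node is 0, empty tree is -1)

Insertion order: [9, 10, 22, 5, 25, 31, 48, 28, 39]
Tree (level-order array): [9, 5, 10, None, None, None, 22, None, 25, None, 31, 28, 48, None, None, 39]
Compute height bottom-up (empty subtree = -1):
  height(5) = 1 + max(-1, -1) = 0
  height(28) = 1 + max(-1, -1) = 0
  height(39) = 1 + max(-1, -1) = 0
  height(48) = 1 + max(0, -1) = 1
  height(31) = 1 + max(0, 1) = 2
  height(25) = 1 + max(-1, 2) = 3
  height(22) = 1 + max(-1, 3) = 4
  height(10) = 1 + max(-1, 4) = 5
  height(9) = 1 + max(0, 5) = 6
Height = 6


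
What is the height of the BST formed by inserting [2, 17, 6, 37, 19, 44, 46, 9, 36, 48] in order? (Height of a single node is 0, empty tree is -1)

Insertion order: [2, 17, 6, 37, 19, 44, 46, 9, 36, 48]
Tree (level-order array): [2, None, 17, 6, 37, None, 9, 19, 44, None, None, None, 36, None, 46, None, None, None, 48]
Compute height bottom-up (empty subtree = -1):
  height(9) = 1 + max(-1, -1) = 0
  height(6) = 1 + max(-1, 0) = 1
  height(36) = 1 + max(-1, -1) = 0
  height(19) = 1 + max(-1, 0) = 1
  height(48) = 1 + max(-1, -1) = 0
  height(46) = 1 + max(-1, 0) = 1
  height(44) = 1 + max(-1, 1) = 2
  height(37) = 1 + max(1, 2) = 3
  height(17) = 1 + max(1, 3) = 4
  height(2) = 1 + max(-1, 4) = 5
Height = 5


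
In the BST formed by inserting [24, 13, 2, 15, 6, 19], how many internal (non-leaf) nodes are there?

Tree built from: [24, 13, 2, 15, 6, 19]
Tree (level-order array): [24, 13, None, 2, 15, None, 6, None, 19]
Rule: An internal node has at least one child.
Per-node child counts:
  node 24: 1 child(ren)
  node 13: 2 child(ren)
  node 2: 1 child(ren)
  node 6: 0 child(ren)
  node 15: 1 child(ren)
  node 19: 0 child(ren)
Matching nodes: [24, 13, 2, 15]
Count of internal (non-leaf) nodes: 4


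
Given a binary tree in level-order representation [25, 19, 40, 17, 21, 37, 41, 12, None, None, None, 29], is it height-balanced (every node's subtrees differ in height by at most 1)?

Tree (level-order array): [25, 19, 40, 17, 21, 37, 41, 12, None, None, None, 29]
Definition: a tree is height-balanced if, at every node, |h(left) - h(right)| <= 1 (empty subtree has height -1).
Bottom-up per-node check:
  node 12: h_left=-1, h_right=-1, diff=0 [OK], height=0
  node 17: h_left=0, h_right=-1, diff=1 [OK], height=1
  node 21: h_left=-1, h_right=-1, diff=0 [OK], height=0
  node 19: h_left=1, h_right=0, diff=1 [OK], height=2
  node 29: h_left=-1, h_right=-1, diff=0 [OK], height=0
  node 37: h_left=0, h_right=-1, diff=1 [OK], height=1
  node 41: h_left=-1, h_right=-1, diff=0 [OK], height=0
  node 40: h_left=1, h_right=0, diff=1 [OK], height=2
  node 25: h_left=2, h_right=2, diff=0 [OK], height=3
All nodes satisfy the balance condition.
Result: Balanced


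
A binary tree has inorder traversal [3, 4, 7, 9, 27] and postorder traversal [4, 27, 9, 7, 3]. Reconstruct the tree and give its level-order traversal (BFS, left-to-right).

Inorder:   [3, 4, 7, 9, 27]
Postorder: [4, 27, 9, 7, 3]
Algorithm: postorder visits root last, so walk postorder right-to-left;
each value is the root of the current inorder slice — split it at that
value, recurse on the right subtree first, then the left.
Recursive splits:
  root=3; inorder splits into left=[], right=[4, 7, 9, 27]
  root=7; inorder splits into left=[4], right=[9, 27]
  root=9; inorder splits into left=[], right=[27]
  root=27; inorder splits into left=[], right=[]
  root=4; inorder splits into left=[], right=[]
Reconstructed level-order: [3, 7, 4, 9, 27]


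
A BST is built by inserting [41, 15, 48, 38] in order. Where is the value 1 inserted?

Starting tree (level order): [41, 15, 48, None, 38]
Insertion path: 41 -> 15
Result: insert 1 as left child of 15
Final tree (level order): [41, 15, 48, 1, 38]


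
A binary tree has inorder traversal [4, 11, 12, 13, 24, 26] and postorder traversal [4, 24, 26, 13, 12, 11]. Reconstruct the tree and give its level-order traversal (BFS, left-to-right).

Inorder:   [4, 11, 12, 13, 24, 26]
Postorder: [4, 24, 26, 13, 12, 11]
Algorithm: postorder visits root last, so walk postorder right-to-left;
each value is the root of the current inorder slice — split it at that
value, recurse on the right subtree first, then the left.
Recursive splits:
  root=11; inorder splits into left=[4], right=[12, 13, 24, 26]
  root=12; inorder splits into left=[], right=[13, 24, 26]
  root=13; inorder splits into left=[], right=[24, 26]
  root=26; inorder splits into left=[24], right=[]
  root=24; inorder splits into left=[], right=[]
  root=4; inorder splits into left=[], right=[]
Reconstructed level-order: [11, 4, 12, 13, 26, 24]


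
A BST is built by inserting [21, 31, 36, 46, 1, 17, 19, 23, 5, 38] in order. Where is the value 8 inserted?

Starting tree (level order): [21, 1, 31, None, 17, 23, 36, 5, 19, None, None, None, 46, None, None, None, None, 38]
Insertion path: 21 -> 1 -> 17 -> 5
Result: insert 8 as right child of 5
Final tree (level order): [21, 1, 31, None, 17, 23, 36, 5, 19, None, None, None, 46, None, 8, None, None, 38]


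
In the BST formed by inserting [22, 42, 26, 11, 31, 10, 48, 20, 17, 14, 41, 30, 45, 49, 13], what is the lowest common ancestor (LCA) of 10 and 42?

Tree insertion order: [22, 42, 26, 11, 31, 10, 48, 20, 17, 14, 41, 30, 45, 49, 13]
Tree (level-order array): [22, 11, 42, 10, 20, 26, 48, None, None, 17, None, None, 31, 45, 49, 14, None, 30, 41, None, None, None, None, 13]
In a BST, the LCA of p=10, q=42 is the first node v on the
root-to-leaf path with p <= v <= q (go left if both < v, right if both > v).
Walk from root:
  at 22: 10 <= 22 <= 42, this is the LCA
LCA = 22


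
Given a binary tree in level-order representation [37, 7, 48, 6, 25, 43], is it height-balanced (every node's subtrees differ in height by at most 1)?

Tree (level-order array): [37, 7, 48, 6, 25, 43]
Definition: a tree is height-balanced if, at every node, |h(left) - h(right)| <= 1 (empty subtree has height -1).
Bottom-up per-node check:
  node 6: h_left=-1, h_right=-1, diff=0 [OK], height=0
  node 25: h_left=-1, h_right=-1, diff=0 [OK], height=0
  node 7: h_left=0, h_right=0, diff=0 [OK], height=1
  node 43: h_left=-1, h_right=-1, diff=0 [OK], height=0
  node 48: h_left=0, h_right=-1, diff=1 [OK], height=1
  node 37: h_left=1, h_right=1, diff=0 [OK], height=2
All nodes satisfy the balance condition.
Result: Balanced


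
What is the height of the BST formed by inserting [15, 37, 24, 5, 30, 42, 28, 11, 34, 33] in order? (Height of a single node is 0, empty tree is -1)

Insertion order: [15, 37, 24, 5, 30, 42, 28, 11, 34, 33]
Tree (level-order array): [15, 5, 37, None, 11, 24, 42, None, None, None, 30, None, None, 28, 34, None, None, 33]
Compute height bottom-up (empty subtree = -1):
  height(11) = 1 + max(-1, -1) = 0
  height(5) = 1 + max(-1, 0) = 1
  height(28) = 1 + max(-1, -1) = 0
  height(33) = 1 + max(-1, -1) = 0
  height(34) = 1 + max(0, -1) = 1
  height(30) = 1 + max(0, 1) = 2
  height(24) = 1 + max(-1, 2) = 3
  height(42) = 1 + max(-1, -1) = 0
  height(37) = 1 + max(3, 0) = 4
  height(15) = 1 + max(1, 4) = 5
Height = 5


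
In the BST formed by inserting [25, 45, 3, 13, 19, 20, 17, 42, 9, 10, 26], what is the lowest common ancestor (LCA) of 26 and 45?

Tree insertion order: [25, 45, 3, 13, 19, 20, 17, 42, 9, 10, 26]
Tree (level-order array): [25, 3, 45, None, 13, 42, None, 9, 19, 26, None, None, 10, 17, 20]
In a BST, the LCA of p=26, q=45 is the first node v on the
root-to-leaf path with p <= v <= q (go left if both < v, right if both > v).
Walk from root:
  at 25: both 26 and 45 > 25, go right
  at 45: 26 <= 45 <= 45, this is the LCA
LCA = 45


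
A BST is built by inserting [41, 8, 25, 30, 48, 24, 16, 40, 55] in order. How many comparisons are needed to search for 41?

Search path for 41: 41
Found: True
Comparisons: 1


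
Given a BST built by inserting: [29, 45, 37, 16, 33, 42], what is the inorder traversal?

Tree insertion order: [29, 45, 37, 16, 33, 42]
Tree (level-order array): [29, 16, 45, None, None, 37, None, 33, 42]
Inorder traversal: [16, 29, 33, 37, 42, 45]


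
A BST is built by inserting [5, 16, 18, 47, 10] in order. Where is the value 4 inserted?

Starting tree (level order): [5, None, 16, 10, 18, None, None, None, 47]
Insertion path: 5
Result: insert 4 as left child of 5
Final tree (level order): [5, 4, 16, None, None, 10, 18, None, None, None, 47]


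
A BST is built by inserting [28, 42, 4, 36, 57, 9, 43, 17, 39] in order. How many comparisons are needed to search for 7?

Search path for 7: 28 -> 4 -> 9
Found: False
Comparisons: 3


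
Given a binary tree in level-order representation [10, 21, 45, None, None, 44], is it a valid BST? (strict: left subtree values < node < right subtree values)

Level-order array: [10, 21, 45, None, None, 44]
Validate using subtree bounds (lo, hi): at each node, require lo < value < hi,
then recurse left with hi=value and right with lo=value.
Preorder trace (stopping at first violation):
  at node 10 with bounds (-inf, +inf): OK
  at node 21 with bounds (-inf, 10): VIOLATION
Node 21 violates its bound: not (-inf < 21 < 10).
Result: Not a valid BST


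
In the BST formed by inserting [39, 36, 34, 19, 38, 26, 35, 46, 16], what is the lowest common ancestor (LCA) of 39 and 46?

Tree insertion order: [39, 36, 34, 19, 38, 26, 35, 46, 16]
Tree (level-order array): [39, 36, 46, 34, 38, None, None, 19, 35, None, None, 16, 26]
In a BST, the LCA of p=39, q=46 is the first node v on the
root-to-leaf path with p <= v <= q (go left if both < v, right if both > v).
Walk from root:
  at 39: 39 <= 39 <= 46, this is the LCA
LCA = 39


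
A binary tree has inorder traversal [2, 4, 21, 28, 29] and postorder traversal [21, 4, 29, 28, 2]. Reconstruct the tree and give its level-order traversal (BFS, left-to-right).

Inorder:   [2, 4, 21, 28, 29]
Postorder: [21, 4, 29, 28, 2]
Algorithm: postorder visits root last, so walk postorder right-to-left;
each value is the root of the current inorder slice — split it at that
value, recurse on the right subtree first, then the left.
Recursive splits:
  root=2; inorder splits into left=[], right=[4, 21, 28, 29]
  root=28; inorder splits into left=[4, 21], right=[29]
  root=29; inorder splits into left=[], right=[]
  root=4; inorder splits into left=[], right=[21]
  root=21; inorder splits into left=[], right=[]
Reconstructed level-order: [2, 28, 4, 29, 21]
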